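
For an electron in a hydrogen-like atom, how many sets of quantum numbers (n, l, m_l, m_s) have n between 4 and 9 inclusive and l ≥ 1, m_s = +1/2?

265

For each n in the range, tally the orbitals obeying l ≥ 1:
n=4 → 15; n=5 → 24; n=6 → 35; n=7 → 48; n=8 → 63; n=9 → 80.
Orbitals: 15 + 24 + 35 + 48 + 63 + 80 = 265. With m_s fixed to +1/2 there is one state per orbital, so 265 states.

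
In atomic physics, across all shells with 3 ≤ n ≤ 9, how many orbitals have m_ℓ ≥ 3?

56

Go shell by shell, enumerating (ℓ, m_ℓ) with m_ℓ ≥ 3:
n=4 → 1; n=5 → 3; n=6 → 6; n=7 → 10; n=8 → 15; n=9 → 21.
Total orbitals: 1 + 3 + 6 + 10 + 15 + 21 = 56.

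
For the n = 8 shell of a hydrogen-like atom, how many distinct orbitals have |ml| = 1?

For n = 8, l ranges over 0 … 7.
Orbitals with |ml| = 1, by l: l=1 → 2; l=2 → 2; l=3 → 2; l=4 → 2; l=5 → 2; l=6 → 2; l=7 → 2.
Total orbitals: 2 + 2 + 2 + 2 + 2 + 2 + 2 = 14.

14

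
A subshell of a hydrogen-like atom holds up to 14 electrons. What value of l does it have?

2(2l+1) = 14 ⇒ 2l+1 = 7 ⇒ l = 3.

l = 3 (f)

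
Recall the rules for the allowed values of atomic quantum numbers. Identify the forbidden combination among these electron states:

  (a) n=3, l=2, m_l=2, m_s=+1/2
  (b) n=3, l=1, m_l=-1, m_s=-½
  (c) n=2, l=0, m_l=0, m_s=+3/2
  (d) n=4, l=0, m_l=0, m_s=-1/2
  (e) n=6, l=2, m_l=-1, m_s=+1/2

(c) has m_s = +3/2, but an electron's spin must be ±1/2.
The remaining sets (a), (b), (d), (e) satisfy all four rules.

(c)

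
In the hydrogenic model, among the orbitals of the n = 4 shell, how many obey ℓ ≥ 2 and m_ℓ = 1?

2

For n = 4, ℓ ranges over 0 … 3.
Per ℓ-value: ℓ=2 → 1; ℓ=3 → 1.
Total orbitals: 1 + 1 = 2.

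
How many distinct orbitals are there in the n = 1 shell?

1

The n = 1 shell contains n² = 1² = 1 orbital.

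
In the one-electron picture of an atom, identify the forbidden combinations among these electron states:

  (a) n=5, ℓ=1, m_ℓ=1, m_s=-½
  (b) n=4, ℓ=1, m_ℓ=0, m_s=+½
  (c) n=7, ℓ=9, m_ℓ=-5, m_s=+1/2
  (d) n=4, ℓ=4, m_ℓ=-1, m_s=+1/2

(c) and (d)

(c) has ℓ = 9 ≥ n = 7, violating 0 ≤ ℓ ≤ n−1.
(d) has ℓ = 4 ≥ n = 4, violating 0 ≤ ℓ ≤ n−1.
The remaining sets (a), (b) satisfy all four rules.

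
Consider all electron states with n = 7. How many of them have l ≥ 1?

96

Contributions: l=1 → 3; l=2 → 5; l=3 → 7; l=4 → 9; l=5 → 11; l=6 → 13.
Orbitals: 3 + 5 + 7 + 9 + 11 + 13 = 48. Each orbital carries two spin states, so 48 × 2 = 96 states.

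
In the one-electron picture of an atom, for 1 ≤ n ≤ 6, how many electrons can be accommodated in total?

Total orbitals = 1² + 2² + 3² + 4² + 5² + 6² = 91. Doubling for spin gives 182 electrons.

182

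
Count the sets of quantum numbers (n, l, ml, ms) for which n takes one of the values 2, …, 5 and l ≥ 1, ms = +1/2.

Treat each shell separately and count matching orbitals:
n=2 → 3; n=3 → 8; n=4 → 15; n=5 → 24.
Orbitals: 3 + 8 + 15 + 24 = 50. With ms fixed to +1/2 there is one state per orbital, so 50 states.

50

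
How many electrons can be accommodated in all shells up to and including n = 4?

Total orbitals = 1² + 2² + 3² + 4² = 30. Doubling for spin gives 60 electrons.

60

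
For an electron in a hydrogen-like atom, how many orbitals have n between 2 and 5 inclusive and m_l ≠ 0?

40

Count contributing orbitals for each principal shell:
n=2 → 2; n=3 → 6; n=4 → 12; n=5 → 20.
Total orbitals: 2 + 6 + 12 + 20 = 40.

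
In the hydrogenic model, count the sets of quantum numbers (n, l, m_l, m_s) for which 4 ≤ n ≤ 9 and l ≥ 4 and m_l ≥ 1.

Treat each shell separately and count matching orbitals:
n=5 → 4; n=6 → 9; n=7 → 15; n=8 → 22; n=9 → 30.
Orbitals: 4 + 9 + 15 + 22 + 30 = 80. Including both spin states (m_s = ±1/2) gives 2 × 80 = 160 states.

160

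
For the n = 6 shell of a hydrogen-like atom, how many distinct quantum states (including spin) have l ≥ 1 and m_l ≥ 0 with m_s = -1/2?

20

For n = 6, l ranges over 0 … 5.
The (l, m_l) pairs meeting l ≥ 1 and m_l ≥ 0 give: l=1 → 2; l=2 → 3; l=3 → 4; l=4 → 5; l=5 → 6.
Orbitals: 2 + 3 + 4 + 5 + 6 = 20. With m_s fixed to a single value there is one state per orbital, giving 20 states.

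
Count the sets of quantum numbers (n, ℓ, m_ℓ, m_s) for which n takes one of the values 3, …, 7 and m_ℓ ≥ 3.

40

For each n in the range, tally the orbitals obeying m_ℓ ≥ 3:
n=4 → 1; n=5 → 3; n=6 → 6; n=7 → 10.
Orbitals: 1 + 3 + 6 + 10 = 20. Including both spin states (m_s = ±1/2) gives 2 × 20 = 40 states.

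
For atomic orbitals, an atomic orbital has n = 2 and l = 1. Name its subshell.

2p

l = 1 corresponds to the letter 'p', so the subshell is 2p.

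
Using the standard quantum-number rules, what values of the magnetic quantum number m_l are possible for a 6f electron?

-3, -2, -1, 0, 1, 2, 3

The 6f subshell has l = 3, and m_l takes every integer from −l to +l. With l = 3 that gives the 7 values -3, -2, -1, 0, 1, 2, 3.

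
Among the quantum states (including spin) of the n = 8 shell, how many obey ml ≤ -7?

2

For n = 8, l ranges over 0 … 7.
Contributions: l=7 → 1.
Orbitals: 1. Each orbital carries two spin states, so 1 × 2 = 2 states.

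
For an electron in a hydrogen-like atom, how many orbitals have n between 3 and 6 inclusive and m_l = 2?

Go shell by shell, enumerating (l, m_l) with m_l = 2:
n=3 → 1; n=4 → 2; n=5 → 3; n=6 → 4.
Total orbitals: 1 + 2 + 3 + 4 = 10.

10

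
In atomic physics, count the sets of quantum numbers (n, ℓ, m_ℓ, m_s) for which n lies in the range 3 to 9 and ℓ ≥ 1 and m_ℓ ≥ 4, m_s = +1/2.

35

For each n in the range, tally the orbitals obeying ℓ ≥ 1 and m_ℓ ≥ 4:
n=5 → 1; n=6 → 3; n=7 → 6; n=8 → 10; n=9 → 15.
Orbitals: 1 + 3 + 6 + 10 + 15 = 35. With m_s fixed to +1/2 there is one state per orbital, so 35 states.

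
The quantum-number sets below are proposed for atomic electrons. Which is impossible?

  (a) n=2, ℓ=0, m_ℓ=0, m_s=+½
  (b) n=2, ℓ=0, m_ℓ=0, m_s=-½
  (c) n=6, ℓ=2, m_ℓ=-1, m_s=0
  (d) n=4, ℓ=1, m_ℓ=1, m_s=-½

(c)

(c) has m_s = 0, but an electron's spin must be ±1/2.
The remaining sets (a), (b), (d) satisfy all four rules.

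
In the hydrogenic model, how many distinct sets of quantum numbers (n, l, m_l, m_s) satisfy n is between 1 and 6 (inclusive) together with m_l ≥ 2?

40

Treat each shell separately and count matching orbitals:
n=3 → 1; n=4 → 3; n=5 → 6; n=6 → 10.
Orbitals: 1 + 3 + 6 + 10 = 20. Including both spin states (m_s = ±1/2) gives 2 × 20 = 40 states.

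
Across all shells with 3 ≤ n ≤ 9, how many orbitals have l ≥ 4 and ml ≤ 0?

95

Go shell by shell, enumerating (l, ml) with l ≥ 4 and ml ≤ 0:
n=5 → 5; n=6 → 11; n=7 → 18; n=8 → 26; n=9 → 35.
Total orbitals: 5 + 11 + 18 + 26 + 35 = 95.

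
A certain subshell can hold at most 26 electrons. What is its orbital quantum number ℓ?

2(2ℓ+1) = 26 ⇒ 2ℓ+1 = 13 ⇒ ℓ = 6.

ℓ = 6 (i)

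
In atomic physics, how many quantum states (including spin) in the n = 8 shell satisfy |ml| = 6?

Contributions: l=6 → 2; l=7 → 2.
Orbitals: 2 + 2 = 4. Each orbital carries two spin states, so 4 × 2 = 8 states.

8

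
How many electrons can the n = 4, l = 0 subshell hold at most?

2

A subshell with l = 0 has 2l+1 = 1 orbital, each holding 2 electrons (spin ±1/2), so 1 × 2 = 2.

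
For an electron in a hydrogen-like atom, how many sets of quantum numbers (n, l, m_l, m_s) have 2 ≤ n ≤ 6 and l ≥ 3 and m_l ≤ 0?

56

Count contributing orbitals for each principal shell:
n=4 → 4; n=5 → 9; n=6 → 15.
Orbitals: 4 + 9 + 15 = 28. Including both spin states (m_s = ±1/2) gives 2 × 28 = 56 states.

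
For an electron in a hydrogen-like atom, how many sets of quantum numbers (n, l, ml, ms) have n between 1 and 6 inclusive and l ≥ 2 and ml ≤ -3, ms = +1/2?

10

Count contributing orbitals for each principal shell:
n=4 → 1; n=5 → 3; n=6 → 6.
Orbitals: 1 + 3 + 6 = 10. With ms fixed to +1/2 there is one state per orbital, so 10 states.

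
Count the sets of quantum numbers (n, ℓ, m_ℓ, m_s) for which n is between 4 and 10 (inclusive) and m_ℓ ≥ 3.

168

Go shell by shell, enumerating (ℓ, m_ℓ) with m_ℓ ≥ 3:
n=4 → 1; n=5 → 3; n=6 → 6; n=7 → 10; n=8 → 15; n=9 → 21; n=10 → 28.
Orbitals: 1 + 3 + 6 + 10 + 15 + 21 + 28 = 84. Including both spin states (m_s = ±1/2) gives 2 × 84 = 168 states.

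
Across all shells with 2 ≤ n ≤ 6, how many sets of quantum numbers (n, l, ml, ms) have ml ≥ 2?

40

Per-shell orbital counts meeting the constraint:
n=3 → 1; n=4 → 3; n=5 → 6; n=6 → 10.
Orbitals: 1 + 3 + 6 + 10 = 20. Including both spin states (ms = ±1/2) gives 2 × 20 = 40 states.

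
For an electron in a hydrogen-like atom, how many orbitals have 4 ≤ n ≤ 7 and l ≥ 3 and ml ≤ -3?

Go shell by shell, enumerating (l, ml) with l ≥ 3 and ml ≤ -3:
n=4 → 1; n=5 → 3; n=6 → 6; n=7 → 10.
Total orbitals: 1 + 3 + 6 + 10 = 20.

20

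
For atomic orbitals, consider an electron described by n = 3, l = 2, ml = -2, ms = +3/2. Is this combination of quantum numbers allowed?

The spin quantum number for an electron can only be ms = +1/2 or −1/2; ms = +3/2 is not one of those.

Not allowed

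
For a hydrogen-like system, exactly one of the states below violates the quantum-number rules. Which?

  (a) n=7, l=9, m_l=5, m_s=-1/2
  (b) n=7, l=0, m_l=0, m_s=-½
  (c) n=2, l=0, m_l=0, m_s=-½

(a)

(a) has l = 9 ≥ n = 7, violating 0 ≤ l ≤ n−1.
The remaining sets (b), (c) satisfy all four rules.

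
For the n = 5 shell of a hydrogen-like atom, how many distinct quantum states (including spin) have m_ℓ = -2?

6

With n = 5 the allowed ℓ are 0, 1, …, 4.
Per ℓ-value: ℓ=2 → 1; ℓ=3 → 1; ℓ=4 → 1.
Orbitals: 1 + 1 + 1 = 3. Each orbital carries two spin states, so 3 × 2 = 6 states.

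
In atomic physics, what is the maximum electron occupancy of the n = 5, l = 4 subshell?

A subshell with l = 4 has 2l+1 = 9 orbitals, each holding 2 electrons (spin ±1/2), so 9 × 2 = 18.

18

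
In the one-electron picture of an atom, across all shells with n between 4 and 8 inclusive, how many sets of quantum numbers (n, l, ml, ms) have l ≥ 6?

Treat each shell separately and count matching orbitals:
n=7 → 13; n=8 → 28.
Orbitals: 13 + 28 = 41. Including both spin states (ms = ±1/2) gives 2 × 41 = 82 states.

82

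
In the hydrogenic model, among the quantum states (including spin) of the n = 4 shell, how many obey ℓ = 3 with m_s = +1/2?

Per ℓ-value: ℓ=3 → 7.
Orbitals: 7. With m_s fixed to a single value there is one state per orbital, giving 7 states.

7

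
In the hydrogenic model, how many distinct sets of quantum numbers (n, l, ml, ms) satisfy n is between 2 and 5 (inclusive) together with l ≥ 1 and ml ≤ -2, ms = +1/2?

Treat each shell separately and count matching orbitals:
n=3 → 1; n=4 → 3; n=5 → 6.
Orbitals: 1 + 3 + 6 = 10. With ms fixed to +1/2 there is one state per orbital, so 10 states.

10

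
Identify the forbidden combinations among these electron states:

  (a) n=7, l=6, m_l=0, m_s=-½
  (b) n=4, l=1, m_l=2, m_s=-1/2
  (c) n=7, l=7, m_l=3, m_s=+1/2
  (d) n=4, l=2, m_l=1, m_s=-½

(b) has |m_l| = 2 > l = 1, violating −l ≤ m_l ≤ l.
(c) has l = 7 ≥ n = 7, violating 0 ≤ l ≤ n−1.
The remaining sets (a), (d) satisfy all four rules.

(b) and (c)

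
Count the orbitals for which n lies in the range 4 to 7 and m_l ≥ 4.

Per-shell orbital counts meeting the constraint:
n=5 → 1; n=6 → 3; n=7 → 6.
Total orbitals: 1 + 3 + 6 = 10.

10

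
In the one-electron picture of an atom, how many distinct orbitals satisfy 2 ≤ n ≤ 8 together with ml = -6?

Go shell by shell, enumerating (l, ml) with ml = -6:
n=7 → 1; n=8 → 2.
Total orbitals: 1 + 2 = 3.

3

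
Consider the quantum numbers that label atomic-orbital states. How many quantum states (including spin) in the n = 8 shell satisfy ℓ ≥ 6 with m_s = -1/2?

28

The n = 8 shell has ℓ = 0 through 7; check each.
Orbitals with ℓ ≥ 6, by ℓ: ℓ=6 → 13; ℓ=7 → 15.
Orbitals: 13 + 15 = 28. With m_s fixed to a single value there is one state per orbital, giving 28 states.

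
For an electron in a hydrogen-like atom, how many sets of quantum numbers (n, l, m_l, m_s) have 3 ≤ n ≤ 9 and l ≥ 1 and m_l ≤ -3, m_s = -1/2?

56

Per-shell orbital counts meeting the constraint:
n=4 → 1; n=5 → 3; n=6 → 6; n=7 → 10; n=8 → 15; n=9 → 21.
Orbitals: 1 + 3 + 6 + 10 + 15 + 21 = 56. With m_s fixed to -1/2 there is one state per orbital, so 56 states.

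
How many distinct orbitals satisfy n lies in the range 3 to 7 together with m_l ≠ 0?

110

Count contributing orbitals for each principal shell:
n=3 → 6; n=4 → 12; n=5 → 20; n=6 → 30; n=7 → 42.
Total orbitals: 6 + 12 + 20 + 30 + 42 = 110.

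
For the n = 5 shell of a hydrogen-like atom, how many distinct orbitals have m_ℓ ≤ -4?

The n = 5 shell has ℓ = 0 through 4; check each.
Per ℓ-value: ℓ=4 → 1.
Total orbitals: 1.

1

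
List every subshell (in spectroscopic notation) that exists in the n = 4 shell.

For n = 4, l runs from 0 to 3. In spectroscopic notation l = 0,1,2,… ↔ s,p,d,f,g,h,i, so the subshells are 4s, 4p, 4d, 4f.

4s, 4p, 4d, 4f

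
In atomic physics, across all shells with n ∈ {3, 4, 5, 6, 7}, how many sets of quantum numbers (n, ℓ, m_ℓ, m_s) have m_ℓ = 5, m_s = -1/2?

3

Go shell by shell, enumerating (ℓ, m_ℓ) with m_ℓ = 5:
n=6 → 1; n=7 → 2.
Orbitals: 1 + 2 = 3. With m_s fixed to -1/2 there is one state per orbital, so 3 states.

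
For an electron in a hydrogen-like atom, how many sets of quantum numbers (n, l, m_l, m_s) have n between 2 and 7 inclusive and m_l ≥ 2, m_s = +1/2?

Work shell by shell — for each n, count the (l, m_l) pairs that satisfy m_l ≥ 2:
n=3 → 1; n=4 → 3; n=5 → 6; n=6 → 10; n=7 → 15.
Orbitals: 1 + 3 + 6 + 10 + 15 = 35. With m_s fixed to +1/2 there is one state per orbital, so 35 states.

35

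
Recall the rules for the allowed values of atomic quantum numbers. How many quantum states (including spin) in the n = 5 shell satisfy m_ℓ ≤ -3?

6

With n = 5 the allowed ℓ are 0, 1, …, 4.
Orbitals with m_ℓ ≤ -3, by ℓ: ℓ=3 → 1; ℓ=4 → 2.
Orbitals: 1 + 2 = 3. Each orbital carries two spin states, so 3 × 2 = 6 states.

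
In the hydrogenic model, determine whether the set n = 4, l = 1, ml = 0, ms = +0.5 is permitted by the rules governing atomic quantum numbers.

Valid

n = 4 is a positive integer. l = 1 satisfies 0 ≤ l ≤ n−1 = 3. ml = 0 lies in the range −l … +l (here −1 … 1). ms = +1/2 is one of ±1/2.
All four constraints are satisfied.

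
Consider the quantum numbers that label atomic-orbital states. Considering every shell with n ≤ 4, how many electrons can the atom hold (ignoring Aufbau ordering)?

60

Total orbitals = 1² + 2² + 3² + 4² = 30. Doubling for spin gives 60 electrons.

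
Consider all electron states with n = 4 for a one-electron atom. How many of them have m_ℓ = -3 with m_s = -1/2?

1

With n = 4 the allowed ℓ are 0, 1, …, 3.
Contributions: ℓ=3 → 1.
Orbitals: 1. With m_s fixed to a single value there is one state per orbital, giving 1 state.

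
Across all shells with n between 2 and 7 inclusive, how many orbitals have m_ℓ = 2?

Count contributing orbitals for each principal shell:
n=3 → 1; n=4 → 2; n=5 → 3; n=6 → 4; n=7 → 5.
Total orbitals: 1 + 2 + 3 + 4 + 5 = 15.

15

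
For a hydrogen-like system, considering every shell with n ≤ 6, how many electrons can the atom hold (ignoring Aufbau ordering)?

Total orbitals = 1² + 2² + 3² + 4² + 5² + 6² = 91. Doubling for spin gives 182 electrons.

182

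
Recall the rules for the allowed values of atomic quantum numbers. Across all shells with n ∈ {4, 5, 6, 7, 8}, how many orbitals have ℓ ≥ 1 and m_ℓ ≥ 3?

Treat each shell separately and count matching orbitals:
n=4 → 1; n=5 → 3; n=6 → 6; n=7 → 10; n=8 → 15.
Total orbitals: 1 + 3 + 6 + 10 + 15 = 35.

35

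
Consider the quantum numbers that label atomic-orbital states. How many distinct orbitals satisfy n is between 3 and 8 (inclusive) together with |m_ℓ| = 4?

Per-shell orbital counts meeting the constraint:
n=5 → 2; n=6 → 4; n=7 → 6; n=8 → 8.
Total orbitals: 2 + 4 + 6 + 8 = 20.

20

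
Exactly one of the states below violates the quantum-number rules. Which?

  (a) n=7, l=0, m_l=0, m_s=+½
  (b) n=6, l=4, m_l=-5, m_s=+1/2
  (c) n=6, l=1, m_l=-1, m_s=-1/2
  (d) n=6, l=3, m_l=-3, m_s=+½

(b) has |m_l| = 5 > l = 4, violating −l ≤ m_l ≤ l.
The remaining sets (a), (c), (d) satisfy all four rules.

(b)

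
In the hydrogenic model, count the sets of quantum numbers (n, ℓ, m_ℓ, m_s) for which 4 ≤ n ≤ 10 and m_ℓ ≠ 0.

644

Per-shell orbital counts meeting the constraint:
n=4 → 12; n=5 → 20; n=6 → 30; n=7 → 42; n=8 → 56; n=9 → 72; n=10 → 90.
Orbitals: 12 + 20 + 30 + 42 + 56 + 72 + 90 = 322. Including both spin states (m_s = ±1/2) gives 2 × 322 = 644 states.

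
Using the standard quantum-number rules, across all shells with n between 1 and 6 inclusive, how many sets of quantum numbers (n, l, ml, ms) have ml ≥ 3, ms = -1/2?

10

For each n in the range, tally the orbitals obeying ml ≥ 3:
n=4 → 1; n=5 → 3; n=6 → 6.
Orbitals: 1 + 3 + 6 = 10. With ms fixed to -1/2 there is one state per orbital, so 10 states.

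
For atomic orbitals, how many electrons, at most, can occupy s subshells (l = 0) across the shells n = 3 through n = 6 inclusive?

An s subshell (l = 0) exists for every n ≥ 1, so shells n = 3, 4, 5, 6 each contribute one — 4 subshells.
Since each s subshell holds 2(2·0+1) = 2 electrons, the total is 4 × 2 = 8.

8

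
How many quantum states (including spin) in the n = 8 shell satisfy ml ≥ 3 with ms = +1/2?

15

Per l-value: l=3 → 1; l=4 → 2; l=5 → 3; l=6 → 4; l=7 → 5.
Orbitals: 1 + 2 + 3 + 4 + 5 = 15. With ms fixed to a single value there is one state per orbital, giving 15 states.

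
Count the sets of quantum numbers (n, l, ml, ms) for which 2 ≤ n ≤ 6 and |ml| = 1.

Work shell by shell — for each n, count the (l, ml) pairs that satisfy |ml| = 1:
n=2 → 2; n=3 → 4; n=4 → 6; n=5 → 8; n=6 → 10.
Orbitals: 2 + 4 + 6 + 8 + 10 = 30. Including both spin states (ms = ±1/2) gives 2 × 30 = 60 states.

60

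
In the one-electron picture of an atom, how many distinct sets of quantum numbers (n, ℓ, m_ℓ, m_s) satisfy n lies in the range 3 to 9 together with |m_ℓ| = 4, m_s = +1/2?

Treat each shell separately and count matching orbitals:
n=5 → 2; n=6 → 4; n=7 → 6; n=8 → 8; n=9 → 10.
Orbitals: 2 + 4 + 6 + 8 + 10 = 30. With m_s fixed to +1/2 there is one state per orbital, so 30 states.

30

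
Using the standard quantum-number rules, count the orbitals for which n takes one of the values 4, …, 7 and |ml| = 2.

For each n in the range, tally the orbitals obeying |ml| = 2:
n=4 → 4; n=5 → 6; n=6 → 8; n=7 → 10.
Total orbitals: 4 + 6 + 8 + 10 = 28.

28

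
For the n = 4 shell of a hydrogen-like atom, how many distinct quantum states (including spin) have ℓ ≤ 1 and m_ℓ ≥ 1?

2

Per ℓ-value: ℓ=1 → 1.
Orbitals: 1. Each orbital carries two spin states, so 1 × 2 = 2 states.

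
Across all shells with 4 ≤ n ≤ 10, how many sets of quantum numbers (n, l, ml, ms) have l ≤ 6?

Per-shell orbital counts meeting the constraint:
n=4 → 16; n=5 → 25; n=6 → 36; n=7 → 49; n=8 → 49; n=9 → 49; n=10 → 49.
Orbitals: 16 + 25 + 36 + 49 + 49 + 49 + 49 = 273. Including both spin states (ms = ±1/2) gives 2 × 273 = 546 states.

546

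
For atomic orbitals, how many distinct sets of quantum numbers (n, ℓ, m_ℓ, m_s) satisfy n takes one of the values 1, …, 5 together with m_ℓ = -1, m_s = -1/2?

Treat each shell separately and count matching orbitals:
n=2 → 1; n=3 → 2; n=4 → 3; n=5 → 4.
Orbitals: 1 + 2 + 3 + 4 = 10. With m_s fixed to -1/2 there is one state per orbital, so 10 states.

10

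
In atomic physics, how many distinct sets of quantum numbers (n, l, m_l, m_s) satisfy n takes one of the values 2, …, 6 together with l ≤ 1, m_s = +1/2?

Per-shell orbital counts meeting the constraint:
n=2 → 4; n=3 → 4; n=4 → 4; n=5 → 4; n=6 → 4.
Orbitals: 4 + 4 + 4 + 4 + 4 = 20. With m_s fixed to +1/2 there is one state per orbital, so 20 states.

20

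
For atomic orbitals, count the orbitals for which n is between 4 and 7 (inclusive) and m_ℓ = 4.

6

Treat each shell separately and count matching orbitals:
n=5 → 1; n=6 → 2; n=7 → 3.
Total orbitals: 1 + 2 + 3 = 6.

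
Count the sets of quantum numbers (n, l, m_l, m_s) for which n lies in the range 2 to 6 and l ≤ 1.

Treat each shell separately and count matching orbitals:
n=2 → 4; n=3 → 4; n=4 → 4; n=5 → 4; n=6 → 4.
Orbitals: 4 + 4 + 4 + 4 + 4 = 20. Including both spin states (m_s = ±1/2) gives 2 × 20 = 40 states.

40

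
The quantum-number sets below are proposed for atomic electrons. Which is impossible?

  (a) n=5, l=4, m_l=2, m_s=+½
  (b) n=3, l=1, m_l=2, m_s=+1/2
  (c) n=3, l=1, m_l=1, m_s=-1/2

(b)

(b) has |m_l| = 2 > l = 1, violating −l ≤ m_l ≤ l.
The remaining sets (a), (c) satisfy all four rules.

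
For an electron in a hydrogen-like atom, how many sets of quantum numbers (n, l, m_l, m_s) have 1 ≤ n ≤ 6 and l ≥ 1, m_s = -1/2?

Go shell by shell, enumerating (l, m_l) with l ≥ 1:
n=2 → 3; n=3 → 8; n=4 → 15; n=5 → 24; n=6 → 35.
Orbitals: 3 + 8 + 15 + 24 + 35 = 85. With m_s fixed to -1/2 there is one state per orbital, so 85 states.

85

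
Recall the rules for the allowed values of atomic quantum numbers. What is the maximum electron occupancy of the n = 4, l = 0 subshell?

2

A subshell with l = 0 has 2l+1 = 1 orbital, each holding 2 electrons (spin ±1/2), so 1 × 2 = 2.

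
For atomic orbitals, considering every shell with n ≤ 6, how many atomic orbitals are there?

Total orbitals = 1² + 2² + 3² + 4² + 5² + 6² = 91.

91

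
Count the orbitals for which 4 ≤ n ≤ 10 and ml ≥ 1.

161

Work shell by shell — for each n, count the (l, ml) pairs that satisfy ml ≥ 1:
n=4 → 6; n=5 → 10; n=6 → 15; n=7 → 21; n=8 → 28; n=9 → 36; n=10 → 45.
Total orbitals: 6 + 10 + 15 + 21 + 28 + 36 + 45 = 161.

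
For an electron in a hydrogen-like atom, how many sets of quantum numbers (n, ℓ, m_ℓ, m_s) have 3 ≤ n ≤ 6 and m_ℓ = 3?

12

Work shell by shell — for each n, count the (ℓ, m_ℓ) pairs that satisfy m_ℓ = 3:
n=4 → 1; n=5 → 2; n=6 → 3.
Orbitals: 1 + 2 + 3 = 6. Including both spin states (m_s = ±1/2) gives 2 × 6 = 12 states.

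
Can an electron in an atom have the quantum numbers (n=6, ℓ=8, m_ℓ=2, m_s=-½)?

The orbital quantum number must satisfy 0 ≤ ℓ ≤ n−1. With n = 6 the allowed ℓ values are 0, 1, 2, 3, 4, 5, so ℓ = 8 is out of range.

Invalid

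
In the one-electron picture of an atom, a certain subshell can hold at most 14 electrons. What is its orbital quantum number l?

2(2l+1) = 14 ⇒ 2l+1 = 7 ⇒ l = 3.

l = 3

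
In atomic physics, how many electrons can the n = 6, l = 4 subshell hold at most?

A subshell with l = 4 has 2l+1 = 9 orbitals, each holding 2 electrons (spin ±1/2), so 9 × 2 = 18.

18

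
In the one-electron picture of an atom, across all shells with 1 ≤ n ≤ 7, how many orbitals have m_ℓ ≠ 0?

Go shell by shell, enumerating (ℓ, m_ℓ) with m_ℓ ≠ 0:
n=2 → 2; n=3 → 6; n=4 → 12; n=5 → 20; n=6 → 30; n=7 → 42.
Total orbitals: 2 + 6 + 12 + 20 + 30 + 42 = 112.

112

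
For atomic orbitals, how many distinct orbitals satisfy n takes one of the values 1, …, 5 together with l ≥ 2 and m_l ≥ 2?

Per-shell orbital counts meeting the constraint:
n=3 → 1; n=4 → 3; n=5 → 6.
Total orbitals: 1 + 3 + 6 = 10.

10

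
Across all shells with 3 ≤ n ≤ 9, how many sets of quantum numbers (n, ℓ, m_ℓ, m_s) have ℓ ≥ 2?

Per-shell orbital counts meeting the constraint:
n=3 → 5; n=4 → 12; n=5 → 21; n=6 → 32; n=7 → 45; n=8 → 60; n=9 → 77.
Orbitals: 5 + 12 + 21 + 32 + 45 + 60 + 77 = 252. Including both spin states (m_s = ±1/2) gives 2 × 252 = 504 states.

504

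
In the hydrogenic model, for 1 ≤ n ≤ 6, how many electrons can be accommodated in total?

Total orbitals = 1² + 2² + 3² + 4² + 5² + 6² = 91. Doubling for spin gives 182 electrons.

182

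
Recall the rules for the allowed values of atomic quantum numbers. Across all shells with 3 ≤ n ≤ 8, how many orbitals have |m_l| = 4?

Treat each shell separately and count matching orbitals:
n=5 → 2; n=6 → 4; n=7 → 6; n=8 → 8.
Total orbitals: 2 + 4 + 6 + 8 = 20.

20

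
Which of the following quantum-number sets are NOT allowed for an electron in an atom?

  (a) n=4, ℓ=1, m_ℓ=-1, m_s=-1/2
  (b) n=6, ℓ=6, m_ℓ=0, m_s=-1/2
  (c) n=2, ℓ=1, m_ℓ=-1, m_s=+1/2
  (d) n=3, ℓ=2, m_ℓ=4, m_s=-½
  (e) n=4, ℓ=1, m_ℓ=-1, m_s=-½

(b) and (d)

(b) has ℓ = 6 ≥ n = 6, violating 0 ≤ ℓ ≤ n−1.
(d) has |m_ℓ| = 4 > ℓ = 2, violating −ℓ ≤ m_ℓ ≤ ℓ.
The remaining sets (a), (c), (e) satisfy all four rules.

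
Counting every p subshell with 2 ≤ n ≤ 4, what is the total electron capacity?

A p subshell (l = 1) exists for every n ≥ 2, so shells n = 2, 3, 4 each contribute one — 3 subshells.
Since each p subshell holds 2(2·1+1) = 6 electrons, the total is 3 × 6 = 18.

18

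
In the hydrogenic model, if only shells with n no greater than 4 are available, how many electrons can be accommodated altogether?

60

Total orbitals = 1² + 2² + 3² + 4² = 30. Doubling for spin gives 60 electrons.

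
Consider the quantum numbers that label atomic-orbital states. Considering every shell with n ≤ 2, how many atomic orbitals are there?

Total orbitals = 1² + 2² = 5.

5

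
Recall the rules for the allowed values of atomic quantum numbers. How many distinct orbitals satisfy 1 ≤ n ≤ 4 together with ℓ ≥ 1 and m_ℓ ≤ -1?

Per-shell orbital counts meeting the constraint:
n=2 → 1; n=3 → 3; n=4 → 6.
Total orbitals: 1 + 3 + 6 = 10.

10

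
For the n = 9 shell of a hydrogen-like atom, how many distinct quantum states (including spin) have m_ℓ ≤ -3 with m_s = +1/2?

21

Go through ℓ = 0, …, 8 (the values permitted for n = 9).
The (ℓ, m_ℓ) pairs meeting m_ℓ ≤ -3 give: ℓ=3 → 1; ℓ=4 → 2; ℓ=5 → 3; ℓ=6 → 4; ℓ=7 → 5; ℓ=8 → 6.
Orbitals: 1 + 2 + 3 + 4 + 5 + 6 = 21. With m_s fixed to a single value there is one state per orbital, giving 21 states.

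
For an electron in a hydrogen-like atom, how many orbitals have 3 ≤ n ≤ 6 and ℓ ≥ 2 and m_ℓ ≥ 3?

Go shell by shell, enumerating (ℓ, m_ℓ) with ℓ ≥ 2 and m_ℓ ≥ 3:
n=4 → 1; n=5 → 3; n=6 → 6.
Total orbitals: 1 + 3 + 6 = 10.

10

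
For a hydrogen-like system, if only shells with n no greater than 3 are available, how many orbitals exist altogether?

Total orbitals = 1² + 2² + 3² = 14.

14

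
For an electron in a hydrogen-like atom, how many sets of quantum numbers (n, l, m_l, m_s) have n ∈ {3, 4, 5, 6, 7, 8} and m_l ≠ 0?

Go shell by shell, enumerating (l, m_l) with m_l ≠ 0:
n=3 → 6; n=4 → 12; n=5 → 20; n=6 → 30; n=7 → 42; n=8 → 56.
Orbitals: 6 + 12 + 20 + 30 + 42 + 56 = 166. Including both spin states (m_s = ±1/2) gives 2 × 166 = 332 states.

332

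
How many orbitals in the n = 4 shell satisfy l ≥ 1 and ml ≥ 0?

9

Go through l = 0, …, 3 (the values permitted for n = 4).
Contributions: l=1 → 2; l=2 → 3; l=3 → 4.
Total orbitals: 2 + 3 + 4 = 9.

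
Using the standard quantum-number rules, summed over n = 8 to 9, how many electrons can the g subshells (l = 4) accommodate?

36

A g subshell (l = 4) exists for every n ≥ 5, so shells n = 8, 9 each contribute one — 2 subshells.
Since each g subshell holds 2(2·4+1) = 18 electrons, the total is 2 × 18 = 36.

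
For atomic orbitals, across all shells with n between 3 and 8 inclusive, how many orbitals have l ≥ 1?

193

For each n in the range, tally the orbitals obeying l ≥ 1:
n=3 → 8; n=4 → 15; n=5 → 24; n=6 → 35; n=7 → 48; n=8 → 63.
Total orbitals: 8 + 15 + 24 + 35 + 48 + 63 = 193.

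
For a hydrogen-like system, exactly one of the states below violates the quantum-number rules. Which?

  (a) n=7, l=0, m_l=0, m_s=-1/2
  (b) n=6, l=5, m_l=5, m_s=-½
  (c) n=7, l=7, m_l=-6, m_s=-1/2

(c) has l = 7 ≥ n = 7, violating 0 ≤ l ≤ n−1.
The remaining sets (a), (b) satisfy all four rules.

(c)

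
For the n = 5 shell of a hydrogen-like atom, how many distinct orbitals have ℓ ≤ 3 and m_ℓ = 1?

The n = 5 shell has ℓ = 0 through 4; check each.
Contributions: ℓ=1 → 1; ℓ=2 → 1; ℓ=3 → 1.
Total orbitals: 1 + 1 + 1 = 3.

3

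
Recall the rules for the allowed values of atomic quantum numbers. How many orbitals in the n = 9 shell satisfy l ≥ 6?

The n = 9 shell has l = 0 through 8; check each.
Orbitals with l ≥ 6, by l: l=6 → 13; l=7 → 15; l=8 → 17.
Total orbitals: 13 + 15 + 17 = 45.

45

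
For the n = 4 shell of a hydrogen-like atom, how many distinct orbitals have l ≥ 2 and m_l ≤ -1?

5

The (l, m_l) pairs meeting l ≥ 2 and m_l ≤ -1 give: l=2 → 2; l=3 → 3.
Total orbitals: 2 + 3 = 5.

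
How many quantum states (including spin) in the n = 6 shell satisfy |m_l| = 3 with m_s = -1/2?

Go through l = 0, …, 5 (the values permitted for n = 6).
The (l, m_l) pairs meeting |m_l| = 3 give: l=3 → 2; l=4 → 2; l=5 → 2.
Orbitals: 2 + 2 + 2 = 6. With m_s fixed to a single value there is one state per orbital, giving 6 states.

6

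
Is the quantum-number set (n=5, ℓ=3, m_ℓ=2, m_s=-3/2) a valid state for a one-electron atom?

The spin quantum number for an electron can only be m_s = +1/2 or −1/2; m_s = -3/2 is not one of those.

Invalid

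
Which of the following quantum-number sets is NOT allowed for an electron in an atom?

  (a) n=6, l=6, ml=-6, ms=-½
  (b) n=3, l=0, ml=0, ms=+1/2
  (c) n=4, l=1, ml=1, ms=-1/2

(a) has l = 6 ≥ n = 6, violating 0 ≤ l ≤ n−1.
The remaining sets (b), (c) satisfy all four rules.

(a)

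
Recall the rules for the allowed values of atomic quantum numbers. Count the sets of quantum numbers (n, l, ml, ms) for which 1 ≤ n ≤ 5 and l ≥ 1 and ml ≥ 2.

20

Count contributing orbitals for each principal shell:
n=3 → 1; n=4 → 3; n=5 → 6.
Orbitals: 1 + 3 + 6 = 10. Including both spin states (ms = ±1/2) gives 2 × 10 = 20 states.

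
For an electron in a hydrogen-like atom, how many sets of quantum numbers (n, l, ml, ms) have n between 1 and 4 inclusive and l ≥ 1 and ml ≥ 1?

Treat each shell separately and count matching orbitals:
n=2 → 1; n=3 → 3; n=4 → 6.
Orbitals: 1 + 3 + 6 = 10. Including both spin states (ms = ±1/2) gives 2 × 10 = 20 states.

20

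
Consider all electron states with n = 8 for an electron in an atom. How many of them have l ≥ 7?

30

The n = 8 shell has l = 0 through 7; check each.
Per l-value: l=7 → 15.
Orbitals: 15. Each orbital carries two spin states, so 15 × 2 = 30 states.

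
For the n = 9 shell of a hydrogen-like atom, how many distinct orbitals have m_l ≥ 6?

For n = 9, l ranges over 0 … 8.
The (l, m_l) pairs meeting m_l ≥ 6 give: l=6 → 1; l=7 → 2; l=8 → 3.
Total orbitals: 1 + 2 + 3 = 6.

6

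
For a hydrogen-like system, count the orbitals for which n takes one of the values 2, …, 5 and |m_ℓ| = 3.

Treat each shell separately and count matching orbitals:
n=4 → 2; n=5 → 4.
Total orbitals: 2 + 4 = 6.

6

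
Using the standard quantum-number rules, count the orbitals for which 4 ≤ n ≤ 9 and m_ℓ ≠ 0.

Go shell by shell, enumerating (ℓ, m_ℓ) with m_ℓ ≠ 0:
n=4 → 12; n=5 → 20; n=6 → 30; n=7 → 42; n=8 → 56; n=9 → 72.
Total orbitals: 12 + 20 + 30 + 42 + 56 + 72 = 232.

232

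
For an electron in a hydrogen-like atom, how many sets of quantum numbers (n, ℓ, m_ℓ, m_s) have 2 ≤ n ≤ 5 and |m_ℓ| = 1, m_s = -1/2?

Treat each shell separately and count matching orbitals:
n=2 → 2; n=3 → 4; n=4 → 6; n=5 → 8.
Orbitals: 2 + 4 + 6 + 8 = 20. With m_s fixed to -1/2 there is one state per orbital, so 20 states.

20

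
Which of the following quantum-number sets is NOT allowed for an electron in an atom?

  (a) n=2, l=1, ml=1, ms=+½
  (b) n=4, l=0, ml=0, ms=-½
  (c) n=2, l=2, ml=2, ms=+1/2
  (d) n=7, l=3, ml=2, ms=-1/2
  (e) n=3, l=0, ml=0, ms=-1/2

(c) has l = 2 ≥ n = 2, violating 0 ≤ l ≤ n−1.
The remaining sets (a), (b), (d), (e) satisfy all four rules.

(c)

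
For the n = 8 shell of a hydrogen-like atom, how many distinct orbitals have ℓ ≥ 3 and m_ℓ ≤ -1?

25

With n = 8 the allowed ℓ are 0, 1, …, 7.
Per ℓ-value: ℓ=3 → 3; ℓ=4 → 4; ℓ=5 → 5; ℓ=6 → 6; ℓ=7 → 7.
Total orbitals: 3 + 4 + 5 + 6 + 7 = 25.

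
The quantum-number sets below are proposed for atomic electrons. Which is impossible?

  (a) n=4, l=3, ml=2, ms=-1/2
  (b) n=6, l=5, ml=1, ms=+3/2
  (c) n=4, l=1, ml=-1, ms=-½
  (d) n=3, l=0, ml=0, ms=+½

(b) has ms = +3/2, but an electron's spin must be ±1/2.
The remaining sets (a), (c), (d) satisfy all four rules.

(b)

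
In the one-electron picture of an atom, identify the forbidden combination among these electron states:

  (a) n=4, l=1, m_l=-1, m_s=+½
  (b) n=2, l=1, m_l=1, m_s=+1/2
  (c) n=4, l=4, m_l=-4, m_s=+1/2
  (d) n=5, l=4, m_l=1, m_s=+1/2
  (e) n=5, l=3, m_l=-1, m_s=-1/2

(c) has l = 4 ≥ n = 4, violating 0 ≤ l ≤ n−1.
The remaining sets (a), (b), (d), (e) satisfy all four rules.

(c)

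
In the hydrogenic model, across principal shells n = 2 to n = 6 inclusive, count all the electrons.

180

Shell n has n² orbitals: 2²=4 + 3²=9 + 4²=16 + 5²=25 + 6²=36 = 90 orbitals.
Two spin states per orbital: 2 × 90 = 180 electrons.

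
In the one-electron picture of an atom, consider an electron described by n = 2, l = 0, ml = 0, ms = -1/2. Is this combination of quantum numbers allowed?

n = 2 is a positive integer. l = 0 satisfies 0 ≤ l ≤ n−1 = 1. ml = 0 lies in the range −l … +l (here 0). ms = -1/2 is one of ±1/2.
All four constraints are satisfied.

Valid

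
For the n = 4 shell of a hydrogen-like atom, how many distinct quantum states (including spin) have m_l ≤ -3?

2

The (l, m_l) pairs meeting m_l ≤ -3 give: l=3 → 1.
Orbitals: 1. Each orbital carries two spin states, so 1 × 2 = 2 states.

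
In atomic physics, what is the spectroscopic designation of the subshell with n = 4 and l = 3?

l = 3 corresponds to the letter 'f', so the subshell is 4f.

4f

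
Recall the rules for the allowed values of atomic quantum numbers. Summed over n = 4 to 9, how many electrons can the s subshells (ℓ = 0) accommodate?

An s subshell (ℓ = 0) exists for every n ≥ 1, so shells n = 4, 5, 6, 7, 8, 9 each contribute one — 6 subshells.
Since each s subshell holds 2(2·0+1) = 2 electrons, the total is 6 × 2 = 12.

12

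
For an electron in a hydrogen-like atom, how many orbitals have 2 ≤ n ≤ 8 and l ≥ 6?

41

Count contributing orbitals for each principal shell:
n=7 → 13; n=8 → 28.
Total orbitals: 13 + 28 = 41.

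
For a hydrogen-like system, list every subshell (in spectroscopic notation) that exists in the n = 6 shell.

For n = 6, l runs from 0 to 5. In spectroscopic notation l = 0,1,2,… ↔ s,p,d,f,g,h,i, so the subshells are 6s, 6p, 6d, 6f, 6g, 6h.

6s, 6p, 6d, 6f, 6g, 6h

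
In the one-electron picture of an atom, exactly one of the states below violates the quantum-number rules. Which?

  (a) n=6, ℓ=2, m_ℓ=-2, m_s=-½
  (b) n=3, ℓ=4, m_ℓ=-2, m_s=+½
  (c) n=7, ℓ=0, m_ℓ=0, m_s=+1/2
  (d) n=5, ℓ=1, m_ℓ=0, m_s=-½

(b)

(b) has ℓ = 4 ≥ n = 3, violating 0 ≤ ℓ ≤ n−1.
The remaining sets (a), (c), (d) satisfy all four rules.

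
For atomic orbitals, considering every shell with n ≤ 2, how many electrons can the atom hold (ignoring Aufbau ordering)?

Total orbitals = 1² + 2² = 5. Doubling for spin gives 10 electrons.

10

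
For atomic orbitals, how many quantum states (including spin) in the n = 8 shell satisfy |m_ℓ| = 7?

4

For n = 8, ℓ ranges over 0 … 7.
Contributions: ℓ=7 → 2.
Orbitals: 2. Each orbital carries two spin states, so 2 × 2 = 4 states.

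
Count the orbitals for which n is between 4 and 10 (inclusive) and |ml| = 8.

Per-shell orbital counts meeting the constraint:
n=9 → 2; n=10 → 4.
Total orbitals: 2 + 4 = 6.

6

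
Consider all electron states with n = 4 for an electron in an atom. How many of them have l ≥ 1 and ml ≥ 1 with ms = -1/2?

6

The (l, ml) pairs meeting l ≥ 1 and ml ≥ 1 give: l=1 → 1; l=2 → 2; l=3 → 3.
Orbitals: 1 + 2 + 3 = 6. With ms fixed to a single value there is one state per orbital, giving 6 states.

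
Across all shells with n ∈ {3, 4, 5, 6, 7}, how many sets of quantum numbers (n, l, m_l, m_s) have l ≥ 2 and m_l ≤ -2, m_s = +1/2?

35

Work shell by shell — for each n, count the (l, m_l) pairs that satisfy l ≥ 2 and m_l ≤ -2:
n=3 → 1; n=4 → 3; n=5 → 6; n=6 → 10; n=7 → 15.
Orbitals: 1 + 3 + 6 + 10 + 15 = 35. With m_s fixed to +1/2 there is one state per orbital, so 35 states.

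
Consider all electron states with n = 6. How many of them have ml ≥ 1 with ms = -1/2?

Go through l = 0, …, 5 (the values permitted for n = 6).
The (l, ml) pairs meeting ml ≥ 1 give: l=1 → 1; l=2 → 2; l=3 → 3; l=4 → 4; l=5 → 5.
Orbitals: 1 + 2 + 3 + 4 + 5 = 15. With ms fixed to a single value there is one state per orbital, giving 15 states.

15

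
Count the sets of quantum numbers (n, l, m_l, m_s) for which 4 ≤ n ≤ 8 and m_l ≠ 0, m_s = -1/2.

160

For each n in the range, tally the orbitals obeying m_l ≠ 0:
n=4 → 12; n=5 → 20; n=6 → 30; n=7 → 42; n=8 → 56.
Orbitals: 12 + 20 + 30 + 42 + 56 = 160. With m_s fixed to -1/2 there is one state per orbital, so 160 states.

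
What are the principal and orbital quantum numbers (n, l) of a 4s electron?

n = 4, l = 0

The leading integer gives n = 4; the letter 's' means l = 0.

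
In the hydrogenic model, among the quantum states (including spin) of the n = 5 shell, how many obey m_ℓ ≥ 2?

12

Go through ℓ = 0, …, 4 (the values permitted for n = 5).
Orbitals with m_ℓ ≥ 2, by ℓ: ℓ=2 → 1; ℓ=3 → 2; ℓ=4 → 3.
Orbitals: 1 + 2 + 3 = 6. Each orbital carries two spin states, so 6 × 2 = 12 states.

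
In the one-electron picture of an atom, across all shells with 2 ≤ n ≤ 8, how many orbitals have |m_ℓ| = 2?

Go shell by shell, enumerating (ℓ, m_ℓ) with |m_ℓ| = 2:
n=3 → 2; n=4 → 4; n=5 → 6; n=6 → 8; n=7 → 10; n=8 → 12.
Total orbitals: 2 + 4 + 6 + 8 + 10 + 12 = 42.

42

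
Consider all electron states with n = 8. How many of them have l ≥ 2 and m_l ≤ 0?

Per l-value: l=2 → 3; l=3 → 4; l=4 → 5; l=5 → 6; l=6 → 7; l=7 → 8.
Orbitals: 3 + 4 + 5 + 6 + 7 + 8 = 33. Each orbital carries two spin states, so 33 × 2 = 66 states.

66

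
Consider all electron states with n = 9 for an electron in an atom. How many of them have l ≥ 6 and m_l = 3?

6

For n = 9, l ranges over 0 … 8.
Orbitals with l ≥ 6 and m_l = 3, by l: l=6 → 1; l=7 → 1; l=8 → 1.
Orbitals: 1 + 1 + 1 = 3. Each orbital carries two spin states, so 3 × 2 = 6 states.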